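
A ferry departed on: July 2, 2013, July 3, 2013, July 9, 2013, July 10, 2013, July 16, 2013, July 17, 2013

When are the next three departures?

Gaps: 1, 6, 1, 6, 1 days — not constant, but cyclic with period 2.
The events fall on every Tuesday and Wednesday.
Next Tuesday: July 23, 2013.
Next Wednesday: July 24, 2013.
Next Tuesday: July 30, 2013.

July 23, 2013; July 24, 2013; July 30, 2013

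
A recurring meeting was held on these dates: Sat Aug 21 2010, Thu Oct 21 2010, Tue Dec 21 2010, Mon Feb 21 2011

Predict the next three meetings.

Thu Apr 21 2011, Tue Jun 21 2011, Sun Aug 21 2011

Each date is the 21st; the gaps (61, 61, 62) track the month lengths.
The rule is the 21st of every 2 months.
April 2011: Thu Apr 21 2011.
June 2011: Tue Jun 21 2011.
Next: August 2011 → Sun Aug 21 2011.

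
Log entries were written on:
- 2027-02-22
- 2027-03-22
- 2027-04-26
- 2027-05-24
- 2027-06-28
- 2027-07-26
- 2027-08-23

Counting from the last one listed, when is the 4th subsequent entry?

These are Mondays at 28- or 35-day spacing (28, 35, 28, 35, 28, 28).
The pattern: 4th Monday of the month.
4th Monday of September 2027: 2027-09-27.
October 2027 — 4th Monday is 2027-10-25.
4th Monday of November 2027: 2027-11-22.
4th Monday of December 2027: 2027-12-27.

2027-12-27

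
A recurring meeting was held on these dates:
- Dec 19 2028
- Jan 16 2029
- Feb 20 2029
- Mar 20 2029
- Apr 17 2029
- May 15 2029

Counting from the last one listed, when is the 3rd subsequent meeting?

These are Tuesdays at 28- or 35-day spacing (28, 35, 28, 28, 28).
The pattern: 3rd Tuesday of the month.
3rd Tuesday of June 2029: Jun 19 2029.
3rd Tuesday of July 2029: Jul 17 2029.
3rd Tuesday of August 2029: Aug 21 2029.

Aug 21 2029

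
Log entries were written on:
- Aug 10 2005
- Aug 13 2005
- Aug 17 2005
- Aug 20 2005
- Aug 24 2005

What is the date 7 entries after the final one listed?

Sep 17 2005

Gaps: 3, 4, 3, 4 days — not constant, but cyclic with period 2.
The events fall on every Wednesday and Saturday.
Next Saturday: Aug 27 2005.
The following Wednesday is Aug 31 2005.
Next Saturday: Sep 3 2005.
Next Wednesday: Sep 7 2005.
Next Saturday: Sep 10 2005.
The following Wednesday is Sep 14 2005.
Next Saturday: Sep 17 2005.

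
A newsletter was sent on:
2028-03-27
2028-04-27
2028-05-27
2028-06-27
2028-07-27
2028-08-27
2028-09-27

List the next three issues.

Each date is the 27th; the gaps (31, 30, 31, 30, 31, 31) track the month lengths.
The rule is the 27th of each month.
Next: October 2028 → 2028-10-27.
Next: November 2028 → 2028-11-27.
Next: December 2028 → 2028-12-27.

2028-10-27, 2028-11-27, 2028-12-27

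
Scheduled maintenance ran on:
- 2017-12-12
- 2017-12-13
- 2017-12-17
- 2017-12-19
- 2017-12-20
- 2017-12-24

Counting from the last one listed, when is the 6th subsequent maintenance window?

Every event lands on a Tuesday or Wednesday or Sunday (gaps cycle 1, 4, 2, 1, 4).
So the schedule is: every Tuesday, Wednesday and Sunday.
Next Tuesday: 2017-12-26.
The following Wednesday is 2017-12-27.
Next Sunday: 2017-12-31.
The following Tuesday is 2018-01-02.
The following Wednesday is 2018-01-03.
The following Sunday is 2018-01-07.

2018-01-07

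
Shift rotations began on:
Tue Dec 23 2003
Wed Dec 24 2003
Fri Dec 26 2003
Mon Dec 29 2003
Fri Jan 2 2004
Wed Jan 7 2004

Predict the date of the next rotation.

Intervals are 1, 2, 3, 4, 5 days — an arithmetic progression with common difference 1.
Next gap: 6 days. Wed Jan 7 2004 + 6 days = Tue Jan 13 2004.

Tue Jan 13 2004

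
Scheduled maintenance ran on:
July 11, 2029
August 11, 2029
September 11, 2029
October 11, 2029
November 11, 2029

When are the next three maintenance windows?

Gaps: 31, 31, 30, 31 days — not constant. Every event is on the 11th of the month.
Pattern: the 11th of each month.
Next: December 2029 → December 11, 2029.
January 2030: January 11, 2030.
February 2030: February 11, 2030.

December 11, 2029; January 11, 2030; February 11, 2030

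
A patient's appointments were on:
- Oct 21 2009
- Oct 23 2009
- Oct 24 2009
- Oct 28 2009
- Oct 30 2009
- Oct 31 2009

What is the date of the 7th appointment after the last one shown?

Nov 18 2009

Every event lands on a Wednesday or Friday or Saturday (gaps cycle 2, 1, 4, 2, 1).
So the schedule is: every Wednesday, Friday and Saturday.
Next Wednesday: Nov 4 2009.
Next Friday: Nov 6 2009.
Next Saturday: Nov 7 2009.
Next Wednesday: Nov 11 2009.
Next Friday: Nov 13 2009.
The following Saturday is Nov 14 2009.
Next Wednesday: Nov 18 2009.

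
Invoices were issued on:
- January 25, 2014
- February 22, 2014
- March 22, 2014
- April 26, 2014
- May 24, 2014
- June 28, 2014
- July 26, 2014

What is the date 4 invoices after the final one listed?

November 22, 2014

These are Saturdays at 28- or 35-day spacing (28, 28, 35, 28, 35, 28).
The pattern: 4th Saturday of the month.
August 2014 — 4th Saturday is August 23, 2014.
4th Saturday of September 2014: September 27, 2014.
October 2014 — 4th Saturday is October 25, 2014.
4th Saturday of November 2014: November 22, 2014.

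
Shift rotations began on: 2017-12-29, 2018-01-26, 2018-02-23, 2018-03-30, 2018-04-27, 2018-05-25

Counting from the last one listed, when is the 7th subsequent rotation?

All Fridays; the gaps (28, 28, 35, 28, 28) vary with month length.
This is the last Friday of each month.
Last Friday of June 2018: 2018-06-29.
Last Friday of July 2018: 2018-07-27.
Last Friday of August 2018: 2018-08-31.
Last Friday of September 2018: 2018-09-28.
October 2018 ends with Friday 2018-10-26.
Last Friday of November 2018: 2018-11-30.
Last Friday of December 2018: 2018-12-28.

2018-12-28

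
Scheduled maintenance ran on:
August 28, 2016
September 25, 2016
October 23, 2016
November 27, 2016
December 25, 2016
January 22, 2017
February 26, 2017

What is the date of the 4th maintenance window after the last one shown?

These are Sundays at 28- or 35-day spacing (28, 28, 35, 28, 28, 35).
The pattern: 4th Sunday of the month.
March 2017 — 4th Sunday is March 26, 2017.
4th Sunday of April 2017: April 23, 2017.
May 2017 — 4th Sunday is May 28, 2017.
June 2017 — 4th Sunday is June 25, 2017.

June 25, 2017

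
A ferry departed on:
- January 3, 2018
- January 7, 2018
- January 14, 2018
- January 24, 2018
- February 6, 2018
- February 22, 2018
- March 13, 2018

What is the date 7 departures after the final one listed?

The spacing grows by 3 each time: 4, 7, 10, 13, 16, 19 days.
Next gap: 22 days. March 13, 2018 + 22 days = April 4, 2018.
Next gap: 25 days. April 4, 2018 + 25 days = April 29, 2018.
Next gap: 28 days. April 29, 2018 + 28 days = May 27, 2018.
Next gap: 31 days. May 27, 2018 + 31 days = June 27, 2018.
Next gap: 34 days. June 27, 2018 + 34 days = July 31, 2018.
Next gap: 37 days. July 31, 2018 + 37 days = September 6, 2018.
Next gap: 40 days. September 6, 2018 + 40 days = October 16, 2018.

October 16, 2018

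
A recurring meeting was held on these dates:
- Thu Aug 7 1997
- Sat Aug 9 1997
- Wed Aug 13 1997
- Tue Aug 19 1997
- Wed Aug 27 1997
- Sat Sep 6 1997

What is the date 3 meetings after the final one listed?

Gaps: 2, 4, 6, 8, 10 days — each gap is 2 larger than the previous one.
Next gap: 12 days. Sat Sep 6 1997 + 12 days = Thu Sep 18 1997.
Next gap: 14 days. Thu Sep 18 1997 + 14 days = Thu Oct 2 1997.
Next gap: 16 days. Thu Oct 2 1997 + 16 days = Sat Oct 18 1997.

Sat Oct 18 1997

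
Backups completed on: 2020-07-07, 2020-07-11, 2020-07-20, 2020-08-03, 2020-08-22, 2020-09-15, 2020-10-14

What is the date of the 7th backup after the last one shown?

2021-09-22

Intervals are 4, 9, 14, 19, 24, 29 days — an arithmetic progression with common difference 5.
Next gap: 34 days. 2020-10-14 + 34 days = 2020-11-17.
Next gap: 39 days. 2020-11-17 + 39 days = 2020-12-26.
Next gap: 44 days. 2020-12-26 + 44 days = 2021-02-08.
Next gap: 49 days. 2021-02-08 + 49 days = 2021-03-29.
Next gap: 54 days. 2021-03-29 + 54 days = 2021-05-22.
Next gap: 59 days. 2021-05-22 + 59 days = 2021-07-20.
Next gap: 64 days. 2021-07-20 + 64 days = 2021-09-22.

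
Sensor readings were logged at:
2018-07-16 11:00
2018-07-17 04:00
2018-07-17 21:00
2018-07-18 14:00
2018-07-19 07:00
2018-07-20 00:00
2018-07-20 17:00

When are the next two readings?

Spacing: 17, 17, 17, 17, 17, 17 h — constant 17 h.
2018-07-20 17:00 + 17 h = 2018-07-21 10:00.
2018-07-21 10:00 + 17 h = 2018-07-22 03:00.

2018-07-21 10:00, 2018-07-22 03:00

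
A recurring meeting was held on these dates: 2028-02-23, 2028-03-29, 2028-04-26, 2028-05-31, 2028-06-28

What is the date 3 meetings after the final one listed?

All Wednesdays; the gaps (35, 28, 35, 28) vary with month length.
This is the last Wednesday of each month.
July 2028 ends with Wednesday 2028-07-26.
Last Wednesday of August 2028: 2028-08-30.
September 2028 ends with Wednesday 2028-09-27.

2028-09-27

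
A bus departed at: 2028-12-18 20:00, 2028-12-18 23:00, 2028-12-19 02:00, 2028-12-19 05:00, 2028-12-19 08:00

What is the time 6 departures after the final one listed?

The interval is a steady 3 hours (3, 3, 3, 3).
2028-12-19 08:00 + 3 h = 2028-12-19 11:00.
2028-12-19 11:00 + 3 h = 2028-12-19 14:00.
2028-12-19 14:00 + 3 h = 2028-12-19 17:00.
2028-12-19 17:00 + 3 h = 2028-12-19 20:00.
2028-12-19 20:00 + 3 h = 2028-12-19 23:00.
2028-12-19 23:00 + 3 h = 2028-12-20 02:00.

2028-12-20 02:00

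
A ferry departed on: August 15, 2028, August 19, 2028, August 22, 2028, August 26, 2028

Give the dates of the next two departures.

Gaps: 4, 3, 4 days — not constant, but cyclic with period 2.
The events fall on every Tuesday and Saturday.
The following Tuesday is August 29, 2028.
The following Saturday is September 2, 2028.

August 29, 2028; September 2, 2028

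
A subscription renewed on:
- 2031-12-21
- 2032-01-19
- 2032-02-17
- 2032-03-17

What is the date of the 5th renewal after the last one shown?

Gaps between consecutive events: 29, 29, 29 days — a constant 29-day interval.
2032-03-17 + 29 days = 2032-04-15.
2032-04-15 + 29 days = 2032-05-14.
2032-05-14 + 29 days = 2032-06-12.
2032-06-12 + 29 days = 2032-07-11.
2032-07-11 + 29 days = 2032-08-09.

2032-08-09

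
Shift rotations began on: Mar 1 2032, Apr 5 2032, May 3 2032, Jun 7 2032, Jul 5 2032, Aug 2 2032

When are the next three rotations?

All dates are Mondays, 35, 28, 35, 28, 28 days apart.
Specifically, the 1st Monday of each month.
1st Monday of September 2032: Sep 6 2032.
1st Monday of October 2032: Oct 4 2032.
1st Monday of November 2032: Nov 1 2032.

Sep 6 2032, Oct 4 2032, Nov 1 2032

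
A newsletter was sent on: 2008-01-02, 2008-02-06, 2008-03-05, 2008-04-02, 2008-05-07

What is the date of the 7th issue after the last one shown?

2008-12-03

Gaps: 35, 28, 28, 35 days — a mix of 28 and 35. Every date is a Wednesday.
Each is the 1st Wednesday of its month.
June 2008 — 1st Wednesday is 2008-06-04.
July 2008 — 1st Wednesday is 2008-07-02.
1st Wednesday of August 2008: 2008-08-06.
1st Wednesday of September 2008: 2008-09-03.
October 2008 — 1st Wednesday is 2008-10-01.
1st Wednesday of November 2008: 2008-11-05.
1st Wednesday of December 2008: 2008-12-03.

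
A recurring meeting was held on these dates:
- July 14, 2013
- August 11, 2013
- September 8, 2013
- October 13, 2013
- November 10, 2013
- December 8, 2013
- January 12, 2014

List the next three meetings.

February 9, 2014; March 9, 2014; April 13, 2014

These are Sundays at 28- or 35-day spacing (28, 28, 35, 28, 28, 35).
The pattern: 2nd Sunday of the month.
2nd Sunday of February 2014: February 9, 2014.
March 2014 — 2nd Sunday is March 9, 2014.
April 2014 — 2nd Sunday is April 13, 2014.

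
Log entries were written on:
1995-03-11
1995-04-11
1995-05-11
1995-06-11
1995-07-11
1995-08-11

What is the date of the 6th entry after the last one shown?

The day-of-month is always 11 (31, 30, 31, 30, 31 days between events).
So this recurs on the 11th of each month.
September 1995: 1995-09-11.
October 1995: 1995-10-11.
November 1995: 1995-11-11.
Next: December 1995 → 1995-12-11.
January 1996: 1996-01-11.
February 1996: 1996-02-11.

1996-02-11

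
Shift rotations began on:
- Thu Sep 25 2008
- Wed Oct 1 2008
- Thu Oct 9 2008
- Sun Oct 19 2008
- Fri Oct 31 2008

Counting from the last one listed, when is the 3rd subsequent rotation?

Thu Dec 18 2008

Intervals are 6, 8, 10, 12 days — an arithmetic progression with common difference 2.
Next gap: 14 days. Fri Oct 31 2008 + 14 days = Fri Nov 14 2008.
Next gap: 16 days. Fri Nov 14 2008 + 16 days = Sun Nov 30 2008.
Next gap: 18 days. Sun Nov 30 2008 + 18 days = Thu Dec 18 2008.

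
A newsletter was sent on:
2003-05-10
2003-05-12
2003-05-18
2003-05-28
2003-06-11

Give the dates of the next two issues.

The spacing grows by 4 each time: 2, 6, 10, 14 days.
Next gap: 18 days. 2003-06-11 + 18 days = 2003-06-29.
Next gap: 22 days. 2003-06-29 + 22 days = 2003-07-21.

2003-06-29, 2003-07-21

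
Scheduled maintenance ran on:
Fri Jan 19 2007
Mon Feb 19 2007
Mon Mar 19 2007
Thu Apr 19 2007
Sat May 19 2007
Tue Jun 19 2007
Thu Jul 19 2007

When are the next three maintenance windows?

Sun Aug 19 2007, Wed Sep 19 2007, Fri Oct 19 2007

The day-of-month is always 19 (31, 28, 31, 30, 31, 30 days between events).
So this recurs on the 19th of each month.
Next: August 2007 → Sun Aug 19 2007.
Next: September 2007 → Wed Sep 19 2007.
Next: October 2007 → Fri Oct 19 2007.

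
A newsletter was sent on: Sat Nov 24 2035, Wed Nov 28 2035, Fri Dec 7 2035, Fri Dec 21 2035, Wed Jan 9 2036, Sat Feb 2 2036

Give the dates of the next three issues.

Sun Mar 2 2036, Sat Apr 5 2036, Wed May 14 2036

Intervals are 4, 9, 14, 19, 24 days — an arithmetic progression with common difference 5.
Next gap: 29 days. Sat Feb 2 2036 + 29 days = Sun Mar 2 2036.
Next gap: 34 days. Sun Mar 2 2036 + 34 days = Sat Apr 5 2036.
Next gap: 39 days. Sat Apr 5 2036 + 39 days = Wed May 14 2036.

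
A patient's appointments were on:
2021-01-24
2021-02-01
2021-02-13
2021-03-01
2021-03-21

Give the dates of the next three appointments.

2021-04-14, 2021-05-12, 2021-06-13

The spacing grows by 4 each time: 8, 12, 16, 20 days.
Next gap: 24 days. 2021-03-21 + 24 days = 2021-04-14.
Next gap: 28 days. 2021-04-14 + 28 days = 2021-05-12.
Next gap: 32 days. 2021-05-12 + 32 days = 2021-06-13.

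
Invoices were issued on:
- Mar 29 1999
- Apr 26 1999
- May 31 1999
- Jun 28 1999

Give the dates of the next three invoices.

All Mondays; the gaps (28, 35, 28) vary with month length.
This is the last Monday of each month.
July 1999 ends with Monday Jul 26 1999.
Last Monday of August 1999: Aug 30 1999.
Last Monday of September 1999: Sep 27 1999.

Jul 26 1999, Aug 30 1999, Sep 27 1999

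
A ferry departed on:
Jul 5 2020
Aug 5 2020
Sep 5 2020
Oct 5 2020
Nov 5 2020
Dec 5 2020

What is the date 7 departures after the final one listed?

Jul 5 2021

Each date is the 5th; the gaps (31, 31, 30, 31, 30) track the month lengths.
The rule is the 5th of each month.
January 2021: Jan 5 2021.
Next: February 2021 → Feb 5 2021.
Next: March 2021 → Mar 5 2021.
Next: April 2021 → Apr 5 2021.
Next: May 2021 → May 5 2021.
Next: June 2021 → Jun 5 2021.
July 2021: Jul 5 2021.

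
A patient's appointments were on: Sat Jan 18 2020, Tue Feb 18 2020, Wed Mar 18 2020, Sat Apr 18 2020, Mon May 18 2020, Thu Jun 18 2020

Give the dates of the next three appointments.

Gaps: 31, 29, 31, 30, 31 days — not constant. Every event is on the 18th of the month.
Pattern: the 18th of each month.
July 2020: Sat Jul 18 2020.
Next: August 2020 → Tue Aug 18 2020.
September 2020: Fri Sep 18 2020.

Sat Jul 18 2020, Tue Aug 18 2020, Fri Sep 18 2020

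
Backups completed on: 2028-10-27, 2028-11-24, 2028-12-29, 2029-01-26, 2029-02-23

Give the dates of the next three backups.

These are Fridays with 28, 35, 28, 28-day gaps.
Each is the final Friday of its month — 2028-12-29 is past the 28th, so '4th Friday' doesn't fit.
Last Friday of March 2029: 2029-03-30.
Last Friday of April 2029: 2029-04-27.
Last Friday of May 2029: 2029-05-25.

2029-03-30, 2029-04-27, 2029-05-25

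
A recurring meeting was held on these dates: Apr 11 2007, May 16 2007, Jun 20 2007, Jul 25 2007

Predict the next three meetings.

Every event comes 35 days after the last (35, 35, 35).
Jul 25 2007 + 35 days = Aug 29 2007.
Aug 29 2007 + 35 days = Oct 3 2007.
Oct 3 2007 + 35 days = Nov 7 2007.

Aug 29 2007, Oct 3 2007, Nov 7 2007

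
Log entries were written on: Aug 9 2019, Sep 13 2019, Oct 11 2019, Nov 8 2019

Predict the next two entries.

Dec 13 2019, Jan 10 2020

These are Fridays at 28- or 35-day spacing (35, 28, 28).
The pattern: 2nd Friday of the month.
December 2019 — 2nd Friday is Dec 13 2019.
2nd Friday of January 2020: Jan 10 2020.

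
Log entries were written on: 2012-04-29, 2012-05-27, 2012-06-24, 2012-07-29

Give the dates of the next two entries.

All Sundays; the gaps (28, 28, 35) vary with month length.
This is the last Sunday of each month.
August 2012 ends with Sunday 2012-08-26.
September 2012 ends with Sunday 2012-09-30.

2012-08-26, 2012-09-30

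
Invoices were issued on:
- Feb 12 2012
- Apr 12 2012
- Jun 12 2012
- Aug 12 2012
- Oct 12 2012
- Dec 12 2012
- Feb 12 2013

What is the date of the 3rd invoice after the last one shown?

Aug 12 2013

Gaps: 60, 61, 61, 61, 61, 62 days — not constant. Every event is on the 12th of the month.
Pattern: the 12th of every 2 months.
Next: April 2013 → Apr 12 2013.
June 2013: Jun 12 2013.
August 2013: Aug 12 2013.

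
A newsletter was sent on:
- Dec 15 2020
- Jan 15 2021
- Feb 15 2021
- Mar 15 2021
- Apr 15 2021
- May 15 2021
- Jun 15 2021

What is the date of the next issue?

Jul 15 2021

Each date is the 15th; the gaps (31, 31, 28, 31, 30, 31) track the month lengths.
The rule is the 15th of each month.
Next: July 2021 → Jul 15 2021.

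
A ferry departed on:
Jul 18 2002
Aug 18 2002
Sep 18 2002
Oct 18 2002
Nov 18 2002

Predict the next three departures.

Dec 18 2002, Jan 18 2003, Feb 18 2003

Each date is the 18th; the gaps (31, 31, 30, 31) track the month lengths.
The rule is the 18th of each month.
December 2002: Dec 18 2002.
Next: January 2003 → Jan 18 2003.
February 2003: Feb 18 2003.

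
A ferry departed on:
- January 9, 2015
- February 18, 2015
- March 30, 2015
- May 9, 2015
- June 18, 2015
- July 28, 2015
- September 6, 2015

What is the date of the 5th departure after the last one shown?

March 24, 2016

Gaps between consecutive events: 40, 40, 40, 40, 40, 40 days — a constant 40-day interval.
September 6, 2015 + 40 days = October 16, 2015.
October 16, 2015 + 40 days = November 25, 2015.
November 25, 2015 + 40 days = January 4, 2016.
January 4, 2016 + 40 days = February 13, 2016.
February 13, 2016 + 40 days = March 24, 2016.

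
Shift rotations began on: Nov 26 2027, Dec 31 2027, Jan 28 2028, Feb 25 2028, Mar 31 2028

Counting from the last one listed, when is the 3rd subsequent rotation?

Jun 30 2028

These are Fridays with 35, 28, 28, 35-day gaps.
Each is the final Friday of its month — Dec 31 2027 is past the 28th, so '4th Friday' doesn't fit.
Last Friday of April 2028: Apr 28 2028.
May 2028 ends with Friday May 26 2028.
June 2028 ends with Friday Jun 30 2028.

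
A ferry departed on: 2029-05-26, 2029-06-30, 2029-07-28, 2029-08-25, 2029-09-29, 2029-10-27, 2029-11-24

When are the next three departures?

These are Saturdays with 35, 28, 28, 35, 28, 28-day gaps.
Each is the final Saturday of its month — 2029-06-30 is past the 28th, so '4th Saturday' doesn't fit.
December 2029 ends with Saturday 2029-12-29.
January 2030 ends with Saturday 2030-01-26.
February 2030 ends with Saturday 2030-02-23.

2029-12-29, 2030-01-26, 2030-02-23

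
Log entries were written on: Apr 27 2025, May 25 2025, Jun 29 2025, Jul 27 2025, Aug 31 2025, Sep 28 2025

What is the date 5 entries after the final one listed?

Every date is a Sunday; gaps 28, 35, 28, 35, 28 days.
Each is the last Sunday of its month (at least one falls on the 29th or later, ruling out '4th Sunday').
Last Sunday of October 2025: Oct 26 2025.
November 2025 ends with Sunday Nov 30 2025.
December 2025 ends with Sunday Dec 28 2025.
January 2026 ends with Sunday Jan 25 2026.
February 2026 ends with Sunday Feb 22 2026.

Feb 22 2026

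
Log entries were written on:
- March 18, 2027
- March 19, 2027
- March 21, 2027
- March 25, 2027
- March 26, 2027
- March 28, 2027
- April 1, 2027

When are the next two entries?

Gaps: 1, 2, 4, 1, 2, 4 days — not constant, but cyclic with period 3.
The events fall on every Thursday, Friday and Sunday.
Next Friday: April 2, 2027.
Next Sunday: April 4, 2027.

April 2, 2027; April 4, 2027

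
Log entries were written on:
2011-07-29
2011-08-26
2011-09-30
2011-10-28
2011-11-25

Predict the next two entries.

2011-12-30, 2012-01-27

These are Fridays with 28, 35, 28, 28-day gaps.
Each is the final Friday of its month — 2011-07-29 is past the 28th, so '4th Friday' doesn't fit.
Last Friday of December 2011: 2011-12-30.
Last Friday of January 2012: 2012-01-27.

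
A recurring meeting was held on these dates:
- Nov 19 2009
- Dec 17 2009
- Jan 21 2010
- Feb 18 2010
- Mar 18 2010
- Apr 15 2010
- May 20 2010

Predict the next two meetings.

These are Thursdays at 28- or 35-day spacing (28, 35, 28, 28, 28, 35).
The pattern: 3rd Thursday of the month.
June 2010 — 3rd Thursday is Jun 17 2010.
3rd Thursday of July 2010: Jul 15 2010.

Jun 17 2010, Jul 15 2010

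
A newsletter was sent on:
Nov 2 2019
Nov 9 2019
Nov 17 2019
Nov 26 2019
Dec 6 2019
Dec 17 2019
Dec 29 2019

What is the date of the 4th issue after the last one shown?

Feb 25 2020

Gaps: 7, 8, 9, 10, 11, 12 days — each gap is 1 larger than the previous one.
Next gap: 13 days. Dec 29 2019 + 13 days = Jan 11 2020.
Next gap: 14 days. Jan 11 2020 + 14 days = Jan 25 2020.
Next gap: 15 days. Jan 25 2020 + 15 days = Feb 9 2020.
Next gap: 16 days. Feb 9 2020 + 16 days = Feb 25 2020.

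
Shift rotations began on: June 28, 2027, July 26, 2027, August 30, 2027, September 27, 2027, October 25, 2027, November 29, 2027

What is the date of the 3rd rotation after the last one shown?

February 28, 2028

All Mondays; the gaps (28, 35, 28, 28, 35) vary with month length.
This is the last Monday of each month.
December 2027 ends with Monday December 27, 2027.
January 2028 ends with Monday January 31, 2028.
Last Monday of February 2028: February 28, 2028.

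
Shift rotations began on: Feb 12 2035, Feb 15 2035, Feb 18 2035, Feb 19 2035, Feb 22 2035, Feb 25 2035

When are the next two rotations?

The gap pattern 3, 3, 1, 3, 3 repeats every 3 events.
These are the Mondays, Thursdays and Sundays of each week.
Next Monday: Feb 26 2035.
The following Thursday is Mar 1 2035.

Feb 26 2035, Mar 1 2035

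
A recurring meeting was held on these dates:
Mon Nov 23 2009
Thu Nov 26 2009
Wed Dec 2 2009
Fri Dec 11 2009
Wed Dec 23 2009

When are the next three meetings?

Thu Jan 7 2010, Mon Jan 25 2010, Mon Feb 15 2010

Intervals are 3, 6, 9, 12 days — an arithmetic progression with common difference 3.
Next gap: 15 days. Wed Dec 23 2009 + 15 days = Thu Jan 7 2010.
Next gap: 18 days. Thu Jan 7 2010 + 18 days = Mon Jan 25 2010.
Next gap: 21 days. Mon Jan 25 2010 + 21 days = Mon Feb 15 2010.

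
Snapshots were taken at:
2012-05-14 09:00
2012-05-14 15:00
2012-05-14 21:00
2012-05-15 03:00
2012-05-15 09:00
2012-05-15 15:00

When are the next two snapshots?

The interval is a steady 6 hours (6, 6, 6, 6, 6).
2012-05-15 15:00 + 6 h = 2012-05-15 21:00.
2012-05-15 21:00 + 6 h = 2012-05-16 03:00.

2012-05-15 21:00, 2012-05-16 03:00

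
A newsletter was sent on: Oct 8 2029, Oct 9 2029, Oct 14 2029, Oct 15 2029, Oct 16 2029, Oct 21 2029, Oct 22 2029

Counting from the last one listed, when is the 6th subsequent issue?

Gaps: 1, 5, 1, 1, 5, 1 days — not constant, but cyclic with period 3.
The events fall on every Monday, Tuesday and Sunday.
Next Tuesday: Oct 23 2029.
The following Sunday is Oct 28 2029.
Next Monday: Oct 29 2029.
The following Tuesday is Oct 30 2029.
Next Sunday: Nov 4 2029.
Next Monday: Nov 5 2029.

Nov 5 2029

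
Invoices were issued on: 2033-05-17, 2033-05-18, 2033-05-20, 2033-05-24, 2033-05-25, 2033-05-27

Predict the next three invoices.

Gaps: 1, 2, 4, 1, 2 days — not constant, but cyclic with period 3.
The events fall on every Tuesday, Wednesday and Friday.
The following Tuesday is 2033-05-31.
The following Wednesday is 2033-06-01.
The following Friday is 2033-06-03.

2033-05-31, 2033-06-01, 2033-06-03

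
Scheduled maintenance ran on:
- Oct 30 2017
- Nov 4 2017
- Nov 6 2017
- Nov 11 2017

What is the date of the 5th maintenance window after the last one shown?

Gaps: 5, 2, 5 days — not constant, but cyclic with period 2.
The events fall on every Monday and Saturday.
Next Monday: Nov 13 2017.
The following Saturday is Nov 18 2017.
The following Monday is Nov 20 2017.
The following Saturday is Nov 25 2017.
Next Monday: Nov 27 2017.

Nov 27 2017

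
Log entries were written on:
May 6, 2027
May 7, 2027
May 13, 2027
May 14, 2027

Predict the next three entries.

The gap pattern 1, 6, 1 repeats every 2 events.
These are the Thursdays and Fridays of each week.
The following Thursday is May 20, 2027.
The following Friday is May 21, 2027.
The following Thursday is May 27, 2027.

May 20, 2027; May 21, 2027; May 27, 2027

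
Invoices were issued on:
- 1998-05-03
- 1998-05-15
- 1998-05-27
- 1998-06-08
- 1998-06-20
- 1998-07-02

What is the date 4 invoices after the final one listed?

Gaps between consecutive events: 12, 12, 12, 12, 12 days — a constant 12-day interval.
1998-07-02 + 12 days = 1998-07-14.
1998-07-14 + 12 days = 1998-07-26.
1998-07-26 + 12 days = 1998-08-07.
1998-08-07 + 12 days = 1998-08-19.

1998-08-19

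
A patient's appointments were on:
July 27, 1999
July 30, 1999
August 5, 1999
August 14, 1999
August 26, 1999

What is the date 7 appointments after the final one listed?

Gaps: 3, 6, 9, 12 days — each gap is 3 larger than the previous one.
Next gap: 15 days. August 26, 1999 + 15 days = September 10, 1999.
Next gap: 18 days. September 10, 1999 + 18 days = September 28, 1999.
Next gap: 21 days. September 28, 1999 + 21 days = October 19, 1999.
Next gap: 24 days. October 19, 1999 + 24 days = November 12, 1999.
Next gap: 27 days. November 12, 1999 + 27 days = December 9, 1999.
Next gap: 30 days. December 9, 1999 + 30 days = January 8, 2000.
Next gap: 33 days. January 8, 2000 + 33 days = February 10, 2000.

February 10, 2000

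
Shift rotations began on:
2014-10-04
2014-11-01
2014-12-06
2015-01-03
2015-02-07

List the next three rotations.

Gaps: 28, 35, 28, 35 days — a mix of 28 and 35. Every date is a Saturday.
Each is the 1st Saturday of its month.
1st Saturday of March 2015: 2015-03-07.
1st Saturday of April 2015: 2015-04-04.
1st Saturday of May 2015: 2015-05-02.

2015-03-07, 2015-04-04, 2015-05-02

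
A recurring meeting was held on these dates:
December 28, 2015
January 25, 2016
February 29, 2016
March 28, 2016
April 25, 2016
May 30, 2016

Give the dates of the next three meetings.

These are Mondays with 28, 35, 28, 28, 35-day gaps.
Each is the final Monday of its month — February 29, 2016 is past the 28th, so '4th Monday' doesn't fit.
June 2016 ends with Monday June 27, 2016.
July 2016 ends with Monday July 25, 2016.
Last Monday of August 2016: August 29, 2016.

June 27, 2016; July 25, 2016; August 29, 2016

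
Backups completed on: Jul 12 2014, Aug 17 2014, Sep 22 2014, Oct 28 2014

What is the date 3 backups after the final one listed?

Every event comes 36 days after the last (36, 36, 36).
Oct 28 2014 + 36 days = Dec 3 2014.
Dec 3 2014 + 36 days = Jan 8 2015.
Jan 8 2015 + 36 days = Feb 13 2015.

Feb 13 2015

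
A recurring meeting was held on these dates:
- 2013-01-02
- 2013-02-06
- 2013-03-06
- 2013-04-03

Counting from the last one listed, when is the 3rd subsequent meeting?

Gaps: 35, 28, 28 days — a mix of 28 and 35. Every date is a Wednesday.
Each is the 1st Wednesday of its month.
1st Wednesday of May 2013: 2013-05-01.
June 2013 — 1st Wednesday is 2013-06-05.
1st Wednesday of July 2013: 2013-07-03.

2013-07-03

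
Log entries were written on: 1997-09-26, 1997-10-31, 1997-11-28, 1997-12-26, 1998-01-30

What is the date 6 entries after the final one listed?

Every date is a Friday; gaps 35, 28, 28, 35 days.
Each is the last Friday of its month (at least one falls on the 29th or later, ruling out '4th Friday').
February 1998 ends with Friday 1998-02-27.
Last Friday of March 1998: 1998-03-27.
Last Friday of April 1998: 1998-04-24.
Last Friday of May 1998: 1998-05-29.
June 1998 ends with Friday 1998-06-26.
July 1998 ends with Friday 1998-07-31.

1998-07-31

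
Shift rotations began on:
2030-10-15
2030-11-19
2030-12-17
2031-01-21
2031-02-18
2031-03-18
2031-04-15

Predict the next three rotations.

2031-05-20, 2031-06-17, 2031-07-15

These are Tuesdays at 28- or 35-day spacing (35, 28, 35, 28, 28, 28).
The pattern: 3rd Tuesday of the month.
3rd Tuesday of May 2031: 2031-05-20.
3rd Tuesday of June 2031: 2031-06-17.
3rd Tuesday of July 2031: 2031-07-15.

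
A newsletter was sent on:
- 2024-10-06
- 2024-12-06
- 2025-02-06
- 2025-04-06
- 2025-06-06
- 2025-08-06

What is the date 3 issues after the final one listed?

2026-02-06

Each date is the 6th; the gaps (61, 62, 59, 61, 61) track the month lengths.
The rule is the 6th of every 2 months.
October 2025: 2025-10-06.
December 2025: 2025-12-06.
Next: February 2026 → 2026-02-06.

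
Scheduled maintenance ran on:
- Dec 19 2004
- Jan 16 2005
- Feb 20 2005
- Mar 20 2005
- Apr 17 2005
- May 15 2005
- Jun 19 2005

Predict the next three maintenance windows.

These are Sundays at 28- or 35-day spacing (28, 35, 28, 28, 28, 35).
The pattern: 3rd Sunday of the month.
July 2005 — 3rd Sunday is Jul 17 2005.
August 2005 — 3rd Sunday is Aug 21 2005.
3rd Sunday of September 2005: Sep 18 2005.

Jul 17 2005, Aug 21 2005, Sep 18 2005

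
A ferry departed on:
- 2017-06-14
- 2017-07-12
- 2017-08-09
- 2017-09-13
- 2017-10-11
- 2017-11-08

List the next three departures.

Gaps: 28, 28, 35, 28, 28 days — a mix of 28 and 35. Every date is a Wednesday.
Each is the 2nd Wednesday of its month.
2nd Wednesday of December 2017: 2017-12-13.
2nd Wednesday of January 2018: 2018-01-10.
February 2018 — 2nd Wednesday is 2018-02-14.

2017-12-13, 2018-01-10, 2018-02-14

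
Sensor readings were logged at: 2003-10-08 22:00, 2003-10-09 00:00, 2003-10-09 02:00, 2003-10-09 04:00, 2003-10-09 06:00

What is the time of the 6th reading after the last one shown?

Spacing: 2, 2, 2, 2 h — constant 2 h.
2003-10-09 06:00 + 2 h = 2003-10-09 08:00.
2003-10-09 08:00 + 2 h = 2003-10-09 10:00.
2003-10-09 10:00 + 2 h = 2003-10-09 12:00.
2003-10-09 12:00 + 2 h = 2003-10-09 14:00.
2003-10-09 14:00 + 2 h = 2003-10-09 16:00.
2003-10-09 16:00 + 2 h = 2003-10-09 18:00.

2003-10-09 18:00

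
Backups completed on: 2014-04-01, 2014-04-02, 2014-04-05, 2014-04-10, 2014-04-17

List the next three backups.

The spacing grows by 2 each time: 1, 3, 5, 7 days.
Next gap: 9 days. 2014-04-17 + 9 days = 2014-04-26.
Next gap: 11 days. 2014-04-26 + 11 days = 2014-05-07.
Next gap: 13 days. 2014-05-07 + 13 days = 2014-05-20.

2014-04-26, 2014-05-07, 2014-05-20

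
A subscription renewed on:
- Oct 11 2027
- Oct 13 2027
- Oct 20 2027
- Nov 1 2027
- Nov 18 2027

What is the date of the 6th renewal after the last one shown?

The spacing grows by 5 each time: 2, 7, 12, 17 days.
Next gap: 22 days. Nov 18 2027 + 22 days = Dec 10 2027.
Next gap: 27 days. Dec 10 2027 + 27 days = Jan 6 2028.
Next gap: 32 days. Jan 6 2028 + 32 days = Feb 7 2028.
Next gap: 37 days. Feb 7 2028 + 37 days = Mar 15 2028.
Next gap: 42 days. Mar 15 2028 + 42 days = Apr 26 2028.
Next gap: 47 days. Apr 26 2028 + 47 days = Jun 12 2028.

Jun 12 2028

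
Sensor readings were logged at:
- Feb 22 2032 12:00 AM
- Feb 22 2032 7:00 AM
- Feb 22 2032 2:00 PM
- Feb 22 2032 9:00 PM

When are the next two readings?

Feb 23 2032 4:00 AM, Feb 23 2032 11:00 AM

The interval is a steady 7 hours (7, 7, 7).
Feb 22 2032 9:00 PM + 7 h = Feb 23 2032 4:00 AM.
Feb 23 2032 4:00 AM + 7 h = Feb 23 2032 11:00 AM.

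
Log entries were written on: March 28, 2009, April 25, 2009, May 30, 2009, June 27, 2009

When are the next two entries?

These are Saturdays with 28, 35, 28-day gaps.
Each is the final Saturday of its month — May 30, 2009 is past the 28th, so '4th Saturday' doesn't fit.
Last Saturday of July 2009: July 25, 2009.
Last Saturday of August 2009: August 29, 2009.

July 25, 2009; August 29, 2009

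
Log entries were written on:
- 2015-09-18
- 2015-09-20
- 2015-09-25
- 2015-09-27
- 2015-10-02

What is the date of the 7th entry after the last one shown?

The gap pattern 2, 5, 2, 5 repeats every 2 events.
These are the Fridays and Sundays of each week.
Next Sunday: 2015-10-04.
Next Friday: 2015-10-09.
The following Sunday is 2015-10-11.
The following Friday is 2015-10-16.
Next Sunday: 2015-10-18.
The following Friday is 2015-10-23.
Next Sunday: 2015-10-25.

2015-10-25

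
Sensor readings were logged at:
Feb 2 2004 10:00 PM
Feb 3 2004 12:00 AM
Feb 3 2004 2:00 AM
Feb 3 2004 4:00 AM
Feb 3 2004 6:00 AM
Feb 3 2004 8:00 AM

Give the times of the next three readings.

Spacing: 2, 2, 2, 2, 2 h — constant 2 h.
Feb 3 2004 8:00 AM + 2 h = Feb 3 2004 10:00 AM.
Feb 3 2004 10:00 AM + 2 h = Feb 3 2004 12:00 PM.
Feb 3 2004 12:00 PM + 2 h = Feb 3 2004 2:00 PM.

Feb 3 2004 10:00 AM, Feb 3 2004 12:00 PM, Feb 3 2004 2:00 PM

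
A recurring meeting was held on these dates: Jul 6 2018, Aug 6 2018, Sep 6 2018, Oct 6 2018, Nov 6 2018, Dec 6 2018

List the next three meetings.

Jan 6 2019, Feb 6 2019, Mar 6 2019

The day-of-month is always 6 (31, 31, 30, 31, 30 days between events).
So this recurs on the 6th of each month.
January 2019: Jan 6 2019.
Next: February 2019 → Feb 6 2019.
March 2019: Mar 6 2019.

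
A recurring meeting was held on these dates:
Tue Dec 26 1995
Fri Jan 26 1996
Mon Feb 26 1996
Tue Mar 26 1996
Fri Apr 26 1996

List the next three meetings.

Sun May 26 1996, Wed Jun 26 1996, Fri Jul 26 1996

Each date is the 26th; the gaps (31, 31, 29, 31) track the month lengths.
The rule is the 26th of each month.
May 1996: Sun May 26 1996.
June 1996: Wed Jun 26 1996.
July 1996: Fri Jul 26 1996.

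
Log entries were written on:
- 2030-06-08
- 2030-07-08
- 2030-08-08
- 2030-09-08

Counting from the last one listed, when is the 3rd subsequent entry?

Gaps: 30, 31, 31 days — not constant. Every event is on the 8th of the month.
Pattern: the 8th of each month.
October 2030: 2030-10-08.
November 2030: 2030-11-08.
Next: December 2030 → 2030-12-08.

2030-12-08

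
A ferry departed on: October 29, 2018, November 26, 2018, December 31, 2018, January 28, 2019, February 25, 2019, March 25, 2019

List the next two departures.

April 29, 2019; May 27, 2019

Every date is a Monday; gaps 28, 35, 28, 28, 28 days.
Each is the last Monday of its month (at least one falls on the 29th or later, ruling out '4th Monday').
April 2019 ends with Monday April 29, 2019.
May 2019 ends with Monday May 27, 2019.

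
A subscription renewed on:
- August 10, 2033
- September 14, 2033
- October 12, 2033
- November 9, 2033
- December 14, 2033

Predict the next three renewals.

These are Wednesdays at 28- or 35-day spacing (35, 28, 28, 35).
The pattern: 2nd Wednesday of the month.
January 2034 — 2nd Wednesday is January 11, 2034.
February 2034 — 2nd Wednesday is February 8, 2034.
2nd Wednesday of March 2034: March 8, 2034.

January 11, 2034; February 8, 2034; March 8, 2034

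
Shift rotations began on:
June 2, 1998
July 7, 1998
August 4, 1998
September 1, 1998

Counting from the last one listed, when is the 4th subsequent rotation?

Gaps: 35, 28, 28 days — a mix of 28 and 35. Every date is a Tuesday.
Each is the 1st Tuesday of its month.
October 1998 — 1st Tuesday is October 6, 1998.
November 1998 — 1st Tuesday is November 3, 1998.
1st Tuesday of December 1998: December 1, 1998.
1st Tuesday of January 1999: January 5, 1999.

January 5, 1999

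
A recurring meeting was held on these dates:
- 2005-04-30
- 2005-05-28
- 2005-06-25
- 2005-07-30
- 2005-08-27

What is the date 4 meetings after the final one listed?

2005-12-31

These are Saturdays with 28, 28, 35, 28-day gaps.
Each is the final Saturday of its month — 2005-04-30 is past the 28th, so '4th Saturday' doesn't fit.
Last Saturday of September 2005: 2005-09-24.
October 2005 ends with Saturday 2005-10-29.
Last Saturday of November 2005: 2005-11-26.
December 2005 ends with Saturday 2005-12-31.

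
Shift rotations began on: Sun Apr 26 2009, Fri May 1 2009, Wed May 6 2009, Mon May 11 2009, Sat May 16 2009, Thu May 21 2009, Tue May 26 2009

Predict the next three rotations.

Sun May 31 2009, Fri Jun 5 2009, Wed Jun 10 2009

Every event comes 5 days after the last (5, 5, 5, 5, 5, 5).
Tue May 26 2009 + 5 days = Sun May 31 2009.
Sun May 31 2009 + 5 days = Fri Jun 5 2009.
Fri Jun 5 2009 + 5 days = Wed Jun 10 2009.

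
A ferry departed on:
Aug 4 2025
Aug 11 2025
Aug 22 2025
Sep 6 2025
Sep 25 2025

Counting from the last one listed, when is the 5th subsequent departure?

Feb 27 2026

Intervals are 7, 11, 15, 19 days — an arithmetic progression with common difference 4.
Next gap: 23 days. Sep 25 2025 + 23 days = Oct 18 2025.
Next gap: 27 days. Oct 18 2025 + 27 days = Nov 14 2025.
Next gap: 31 days. Nov 14 2025 + 31 days = Dec 15 2025.
Next gap: 35 days. Dec 15 2025 + 35 days = Jan 19 2026.
Next gap: 39 days. Jan 19 2026 + 39 days = Feb 27 2026.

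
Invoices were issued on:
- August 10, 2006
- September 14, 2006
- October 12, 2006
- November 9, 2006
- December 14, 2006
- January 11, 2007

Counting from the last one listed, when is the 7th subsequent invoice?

These are Thursdays at 28- or 35-day spacing (35, 28, 28, 35, 28).
The pattern: 2nd Thursday of the month.
2nd Thursday of February 2007: February 8, 2007.
March 2007 — 2nd Thursday is March 8, 2007.
April 2007 — 2nd Thursday is April 12, 2007.
2nd Thursday of May 2007: May 10, 2007.
June 2007 — 2nd Thursday is June 14, 2007.
July 2007 — 2nd Thursday is July 12, 2007.
August 2007 — 2nd Thursday is August 9, 2007.

August 9, 2007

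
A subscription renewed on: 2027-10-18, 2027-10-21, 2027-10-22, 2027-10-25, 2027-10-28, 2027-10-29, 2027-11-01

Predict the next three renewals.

2027-11-04, 2027-11-05, 2027-11-08

The gap pattern 3, 1, 3, 3, 1, 3 repeats every 3 events.
These are the Mondays, Thursdays and Fridays of each week.
The following Thursday is 2027-11-04.
The following Friday is 2027-11-05.
Next Monday: 2027-11-08.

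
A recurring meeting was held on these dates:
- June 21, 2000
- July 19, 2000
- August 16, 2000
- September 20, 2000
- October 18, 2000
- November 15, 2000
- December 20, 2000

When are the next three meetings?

These are Wednesdays at 28- or 35-day spacing (28, 28, 35, 28, 28, 35).
The pattern: 3rd Wednesday of the month.
3rd Wednesday of January 2001: January 17, 2001.
3rd Wednesday of February 2001: February 21, 2001.
March 2001 — 3rd Wednesday is March 21, 2001.

January 17, 2001; February 21, 2001; March 21, 2001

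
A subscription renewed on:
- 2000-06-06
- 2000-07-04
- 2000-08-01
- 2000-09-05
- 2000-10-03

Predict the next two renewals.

These are Tuesdays at 28- or 35-day spacing (28, 28, 35, 28).
The pattern: 1st Tuesday of the month.
November 2000 — 1st Tuesday is 2000-11-07.
1st Tuesday of December 2000: 2000-12-05.

2000-11-07, 2000-12-05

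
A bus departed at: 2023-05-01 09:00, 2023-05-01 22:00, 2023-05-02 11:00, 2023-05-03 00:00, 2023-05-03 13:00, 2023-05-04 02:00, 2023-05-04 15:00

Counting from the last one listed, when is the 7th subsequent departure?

2023-05-08 10:00

The interval is a steady 13 hours (13, 13, 13, 13, 13, 13).
2023-05-04 15:00 + 13 h = 2023-05-05 04:00.
2023-05-05 04:00 + 13 h = 2023-05-05 17:00.
2023-05-05 17:00 + 13 h = 2023-05-06 06:00.
2023-05-06 06:00 + 13 h = 2023-05-06 19:00.
2023-05-06 19:00 + 13 h = 2023-05-07 08:00.
2023-05-07 08:00 + 13 h = 2023-05-07 21:00.
2023-05-07 21:00 + 13 h = 2023-05-08 10:00.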